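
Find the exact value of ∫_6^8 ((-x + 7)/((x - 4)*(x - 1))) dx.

log(50/49)

Factor the denominator: x**2 - 5*x + 4 = (x - 1)(x - 4).
Partial fractions: (-x + 7)/((x - 4)*(x - 1)) = -2/(x - 1) + 1/(x - 4).
An antiderivative is F(x) = log(x - 4) - 2*log(x - 1).
Then F(8) - F(6) = (log(4/49)) - (log(2/25)) = log(50/49).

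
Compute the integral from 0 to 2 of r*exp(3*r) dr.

Integrate by parts once (u = r, dv = exp(3*r) dr).
An antiderivative is F(r) = (3*r - 1)*exp(3*r)/9.
Then F(2) - F(0) = (5*exp(6)/9) - (-1/9) = 1/9 + 5*exp(6)/9.

1/9 + 5*exp(6)/9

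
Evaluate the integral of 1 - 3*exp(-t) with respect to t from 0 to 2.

An antiderivative is F(t) = t + 3*exp(-t).
Then F(2) - F(0) = (3*exp(-2) + 2) - (3) = -1 + 3*exp(-2).

-1 + 3*exp(-2)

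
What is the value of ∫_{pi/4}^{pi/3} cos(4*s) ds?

-sqrt(3)/8

An antiderivative is F(s) = sin(4*s)/4.
Then F(pi/3) - F(pi/4) = (-sqrt(3)/8) - (0) = -sqrt(3)/8.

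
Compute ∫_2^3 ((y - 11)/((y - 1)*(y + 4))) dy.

Factor the denominator: y**2 + 3*y - 4 = (y + 4)(y - 1).
Partial fractions: (y - 11)/((y - 1)*(y + 4)) = 3/(y + 4) - 2/(y - 1).
An antiderivative is F(y) = -2*log(y - 1) + 3*log(y + 4).
Then F(3) - F(2) = (-2*log(2) + 3*log(7)) - (3*log(2) + 3*log(3)) = -5*log(2) - 3*log(3) + 3*log(7).

-5*log(2) - 3*log(3) + 3*log(7)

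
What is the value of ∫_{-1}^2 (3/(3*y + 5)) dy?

An antiderivative is F(y) = log(3*y + 5).
Then F(2) - F(-1) = (log(11)) - (log(2)) = log(11/2).

log(11/2)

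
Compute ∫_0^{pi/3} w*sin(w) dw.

Integrate by parts once (u = w, dv = sin(w) dw).
An antiderivative is F(w) = -w*cos(w) + sin(w).
Then F(pi/3) - F(0) = (-pi/6 + sqrt(3)/2) - (0) = -pi/6 + sqrt(3)/2.

-pi/6 + sqrt(3)/2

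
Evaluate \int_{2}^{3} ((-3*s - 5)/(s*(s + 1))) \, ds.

Factor the denominator: s**2 + s = (s + 1)s.
Partial fractions: (-3*s - 5)/(s*(s + 1)) = 2/(s + 1) - 5/s.
An antiderivative is F(s) = -5*log(s) + 2*log(s + 1).
Then F(3) - F(2) = (-5*log(3) + 4*log(2)) - (log(9/32)) = -7*log(3) + 9*log(2).

-7*log(3) + 9*log(2)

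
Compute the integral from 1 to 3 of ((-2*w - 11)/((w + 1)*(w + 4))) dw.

log(7/40)

Factor the denominator: w**2 + 5*w + 4 = (w + 4)(w + 1).
Partial fractions: (-2*w - 11)/((w + 1)*(w + 4)) = 1/(w + 4) - 3/(w + 1).
An antiderivative is F(w) = -3*log(w + 1) + log(w + 4).
Then F(3) - F(1) = (log(7/64)) - (log(5/8)) = log(7/40).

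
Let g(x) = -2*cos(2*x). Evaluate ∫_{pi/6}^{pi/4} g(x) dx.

An antiderivative is F(x) = -sin(2*x).
Then F(pi/4) - F(pi/6) = (-1) - (-sqrt(3)/2) = -1 + sqrt(3)/2.

-1 + sqrt(3)/2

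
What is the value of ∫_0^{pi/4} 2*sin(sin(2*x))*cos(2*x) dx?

1 - cos(1)

Let u = sin(2*x), so du = 2*cos(2*x) dx. When x = 0, u = 0; when x = pi/4, u = 1.
The integral becomes ∫ sin(u) du from 0 to 1, with antiderivative -cos(u).
Back in x: F(x) = -cos(sin(2*x)).
Then F(pi/4) - F(0) = (-cos(1)) - (-1) = 1 - cos(1).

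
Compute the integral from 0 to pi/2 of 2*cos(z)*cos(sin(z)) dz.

Let u = sin(z), so du = cos(z) dz. When z = 0, u = 0; when z = pi/2, u = 1.
The integral becomes 2·∫ cos(u) du from 0 to 1, with antiderivative 2*sin(u).
Back in z: F(z) = 2*sin(sin(z)).
Then F(pi/2) - F(0) = (2*sin(1)) - (0) = 2*sin(1).

2*sin(1)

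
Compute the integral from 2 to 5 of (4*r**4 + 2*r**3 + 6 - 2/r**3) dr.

By the power rule, an antiderivative is F(r) = 4*r**5/5 + r**4/2 + 6*r + r**(-2).
Then F(5) - F(2) = (142127/50) - (917/20) = 279669/100.

279669/100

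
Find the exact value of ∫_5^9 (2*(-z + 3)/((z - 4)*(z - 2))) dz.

log(3/35)

Factor the denominator: z**2 - 6*z + 8 = (z - 2)(z - 4).
Partial fractions: 2*(-z + 3)/((z - 4)*(z - 2)) = -1/(z - 2) - 1/(z - 4).
An antiderivative is F(z) = -log(z - 4) - log(z - 2).
Then F(9) - F(5) = (-log(35)) - (-log(3)) = log(3/35).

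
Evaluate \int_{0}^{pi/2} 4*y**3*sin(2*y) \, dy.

Integrate by parts 3 times (u = y^3, dv = 4*sin(2*y) dy).
An antiderivative is F(y) = -2*y**3*cos(2*y) + 3*y**2*sin(2*y) + 3*y*cos(2*y) - 3*sin(2*y)/2.
Then F(pi/2) - F(0) = (pi*(-6 + pi**2)/4) - (0) = pi*(-6 + pi**2)/4.

pi*(-6 + pi**2)/4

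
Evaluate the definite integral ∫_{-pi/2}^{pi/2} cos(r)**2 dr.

pi/2

Use the identity cos^2(r) = (1 + cos(2*r))/2.
An antiderivative is F(r) = r/2 + sin(2*r)/4.
Then F(pi/2) - F(-pi/2) = (pi/4) - (-pi/4) = pi/2.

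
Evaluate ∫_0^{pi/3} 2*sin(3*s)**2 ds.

pi/3

Use the identity sin^2(3*s) = (1 - cos(6*s))/2.
An antiderivative is F(s) = s - sin(6*s)/6.
Then F(pi/3) - F(0) = (pi/3) - (0) = pi/3.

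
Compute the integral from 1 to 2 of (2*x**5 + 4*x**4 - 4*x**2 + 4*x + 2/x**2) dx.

By the power rule, an antiderivative is F(x) = x**6/3 + 4*x**5/5 - 4*x**3/3 + 2*x**2 - 2/x.
Then F(2) - F(1) = (649/15) - (-1/5) = 652/15.

652/15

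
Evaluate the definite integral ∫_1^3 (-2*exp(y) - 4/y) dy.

An antiderivative is F(y) = -2*exp(y) - 4*log(y).
Then F(3) - F(1) = (-2*exp(3) - log(81)) - (-2*exp(1)) = -2*exp(3) - 4*log(3) + 2*exp(1).

-2*exp(3) - 4*log(3) + 2*exp(1)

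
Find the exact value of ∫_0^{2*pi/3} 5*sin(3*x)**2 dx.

5*pi/3

Use the identity sin^2(3*x) = (1 - cos(6*x))/2.
An antiderivative is F(x) = 5*x/2 - 5*sin(6*x)/12.
Then F(2*pi/3) - F(0) = (5*pi/3) - (0) = 5*pi/3.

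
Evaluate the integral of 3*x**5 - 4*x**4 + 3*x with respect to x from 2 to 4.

6202/5

By the power rule, an antiderivative is F(x) = x**6/2 - 4*x**5/5 + 3*x**2/2.
Then F(4) - F(2) = (6264/5) - (62/5) = 6202/5.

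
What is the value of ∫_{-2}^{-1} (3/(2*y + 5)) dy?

An antiderivative is F(y) = 3*log(2*y + 5)/2.
Then F(-1) - F(-2) = (3*log(3)/2) - (0) = 3*log(3)/2.

3*log(3)/2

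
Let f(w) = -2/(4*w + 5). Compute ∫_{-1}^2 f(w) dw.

-log(13)/2

An antiderivative is F(w) = -log(4*w + 5)/2.
Then F(2) - F(-1) = (-log(13)/2) - (0) = -log(13)/2.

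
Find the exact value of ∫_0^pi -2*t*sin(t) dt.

-2*pi

Integrate by parts once (u = t, dv = -2*sin(t) dt).
An antiderivative is F(t) = 2*t*cos(t) - 2*sin(t).
Then F(pi) - F(0) = (-2*pi) - (0) = -2*pi.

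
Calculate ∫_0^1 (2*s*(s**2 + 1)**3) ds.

15/4

Let u = s**2 + 1, so du = 2*s ds. When s = 0, u = 1; when s = 1, u = 2.
The integral becomes ∫ u**3 du from 1 to 2, with antiderivative u**4/4.
Back in s: F(s) = (s**2 + 1)**4/4.
Then F(1) - F(0) = (4) - (1/4) = 15/4.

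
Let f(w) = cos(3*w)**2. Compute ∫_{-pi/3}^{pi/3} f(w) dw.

Use the identity cos^2(3*w) = (1 + cos(6*w))/2.
An antiderivative is F(w) = w/2 + sin(6*w)/12.
Then F(pi/3) - F(-pi/3) = (pi/6) - (-pi/6) = pi/3.

pi/3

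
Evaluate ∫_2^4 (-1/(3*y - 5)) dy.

An antiderivative is F(y) = -log(3*y - 5)/3.
Then F(4) - F(2) = (-log(7)/3) - (0) = -log(7)/3.

-log(7)/3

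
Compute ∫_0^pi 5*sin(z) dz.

10

An antiderivative is F(z) = -5*cos(z).
Then F(pi) - F(0) = (5) - (-5) = 10.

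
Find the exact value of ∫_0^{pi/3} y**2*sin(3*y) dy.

Integrate by parts twice (u = y^2, dv = sin(3*y) dy).
An antiderivative is F(y) = -y**2*cos(3*y)/3 + 2*y*sin(3*y)/9 + 2*cos(3*y)/27.
Then F(pi/3) - F(0) = (-2/27 + pi**2/27) - (2/27) = -4/27 + pi**2/27.

-4/27 + pi**2/27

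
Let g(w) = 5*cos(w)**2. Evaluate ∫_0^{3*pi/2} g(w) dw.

Use the identity cos^2(w) = (1 + cos(2*w))/2.
An antiderivative is F(w) = 5*w/2 + 5*sin(2*w)/4.
Then F(3*pi/2) - F(0) = (15*pi/4) - (0) = 15*pi/4.

15*pi/4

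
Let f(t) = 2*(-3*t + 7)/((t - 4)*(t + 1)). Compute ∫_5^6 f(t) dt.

-4*log(7) + 2*log(2) + 4*log(3)

Factor the denominator: t**2 - 3*t - 4 = (t + 1)(t - 4).
Partial fractions: 2*(-3*t + 7)/((t - 4)*(t + 1)) = -4/(t + 1) - 2/(t - 4).
An antiderivative is F(t) = -2*log(t - 4) - 4*log(t + 1).
Then F(6) - F(5) = (-4*log(7) - 2*log(2)) - (-4*log(3) - 4*log(2)) = -4*log(7) + 2*log(2) + 4*log(3).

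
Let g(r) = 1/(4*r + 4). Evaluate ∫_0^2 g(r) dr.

log(3)/4

An antiderivative is F(r) = log(4*r + 4)/4.
Then F(2) - F(0) = (log(12)/4) - (log(2)/2) = log(3)/4.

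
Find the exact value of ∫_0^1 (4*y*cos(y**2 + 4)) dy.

Let u = y**2 + 4, so du = 2*y dy. When y = 0, u = 4; when y = 1, u = 5.
The integral becomes 2·∫ cos(u) du from 4 to 5, with antiderivative 2*sin(u).
Back in y: F(y) = 2*sin(y**2 + 4).
Then F(1) - F(0) = (2*sin(5)) - (2*sin(4)) = 2*sin(5) - 2*sin(4).

2*sin(5) - 2*sin(4)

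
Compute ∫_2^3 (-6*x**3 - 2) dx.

-199/2

By the power rule, an antiderivative is F(x) = -3*x**4/2 - 2*x.
Then F(3) - F(2) = (-255/2) - (-28) = -199/2.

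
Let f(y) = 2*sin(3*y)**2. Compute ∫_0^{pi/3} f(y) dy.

pi/3

Use the identity sin^2(3*y) = (1 - cos(6*y))/2.
An antiderivative is F(y) = y - sin(6*y)/6.
Then F(pi/3) - F(0) = (pi/3) - (0) = pi/3.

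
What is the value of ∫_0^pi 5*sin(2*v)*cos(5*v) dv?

-20/21

Use the identity sin(2*v)cos(5*v) = [sin(7*v) + sin(-3*v)]/2.
An antiderivative is F(v) = 5*cos(3*v)/6 - 5*cos(7*v)/14.
Then F(pi) - F(0) = (-10/21) - (10/21) = -20/21.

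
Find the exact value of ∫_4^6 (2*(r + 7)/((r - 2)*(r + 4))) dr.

Factor the denominator: r**2 + 2*r - 8 = (r + 4)(r - 2).
Partial fractions: 2*(r + 7)/((r - 2)*(r + 4)) = -1/(r + 4) + 3/(r - 2).
An antiderivative is F(r) = 3*log(r - 2) - log(r + 4).
Then F(6) - F(4) = (log(32/5)) - (0) = log(32/5).

log(32/5)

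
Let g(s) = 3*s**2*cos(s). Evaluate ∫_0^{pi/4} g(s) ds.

Integrate by parts twice (u = s^2, dv = 3*cos(s) ds).
An antiderivative is F(s) = 3*s**2*sin(s) + 6*s*cos(s) - 6*sin(s).
Then F(pi/4) - F(0) = (3*sqrt(2)*(-32 + pi**2 + 8*pi)/32) - (0) = 3*sqrt(2)*(-32 + pi**2 + 8*pi)/32.

3*sqrt(2)*(-32 + pi**2 + 8*pi)/32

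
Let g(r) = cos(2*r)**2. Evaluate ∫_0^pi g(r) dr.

Use the identity cos^2(2*r) = (1 + cos(4*r))/2.
An antiderivative is F(r) = r/2 + sin(4*r)/8.
Then F(pi) - F(0) = (pi/2) - (0) = pi/2.

pi/2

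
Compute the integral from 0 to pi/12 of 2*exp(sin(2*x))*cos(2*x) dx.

-1 + exp(1/2)

Let u = sin(2*x), so du = 2*cos(2*x) dx. When x = 0, u = 0; when x = pi/12, u = 1/2.
The integral becomes ∫ exp(u) du from 0 to 1/2, with antiderivative exp(u).
Back in x: F(x) = exp(sin(2*x)).
Then F(pi/12) - F(0) = (exp(1/2)) - (1) = -1 + exp(1/2).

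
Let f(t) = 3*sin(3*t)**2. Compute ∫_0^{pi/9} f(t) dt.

Use the identity sin^2(3*t) = (1 - cos(6*t))/2.
An antiderivative is F(t) = 3*t/2 - sin(6*t)/4.
Then F(pi/9) - F(0) = (-sqrt(3)/8 + pi/6) - (0) = -sqrt(3)/8 + pi/6.

-sqrt(3)/8 + pi/6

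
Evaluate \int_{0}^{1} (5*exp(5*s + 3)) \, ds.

Let u = 5*s + 3, so du = 5 ds. When s = 0, u = 3; when s = 1, u = 8.
The integral becomes ∫ exp(u) du from 3 to 8, with antiderivative exp(u).
Back in s: F(s) = exp(5*s + 3).
Then F(1) - F(0) = (exp(8)) - (exp(3)) = -exp(3) + exp(8).

-exp(3) + exp(8)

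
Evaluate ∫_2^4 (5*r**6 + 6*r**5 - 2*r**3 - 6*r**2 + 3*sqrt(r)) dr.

107992/7 - 4*sqrt(2)

By the power rule, an antiderivative is F(r) = 5*r**7/7 + r**6 - r**4/2 + 2*r**(3/2) - 2*r**3.
Then F(4) - F(2) = (108912/7) - (4*sqrt(2) + 920/7) = 107992/7 - 4*sqrt(2).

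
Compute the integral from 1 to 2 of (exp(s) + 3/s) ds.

An antiderivative is F(s) = exp(s) + 3*log(s).
Then F(2) - F(1) = (log(8) + exp(2)) - (exp(1)) = -exp(1) + log(8) + exp(2).

-exp(1) + log(8) + exp(2)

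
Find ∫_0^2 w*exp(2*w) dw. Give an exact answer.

Integrate by parts once (u = w, dv = exp(2*w) dw).
An antiderivative is F(w) = (2*w - 1)*exp(2*w)/4.
Then F(2) - F(0) = (3*exp(4)/4) - (-1/4) = 1/4 + 3*exp(4)/4.

1/4 + 3*exp(4)/4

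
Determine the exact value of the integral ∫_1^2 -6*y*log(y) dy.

Integrate by parts once (u = ln y, dv = -6*y dy).
An antiderivative is F(y) = -3*y**2*(2*log(y) - 1)/2.
Then F(2) - F(1) = (6 - 12*log(2)) - (3/2) = 9/2 - 12*log(2).

9/2 - 12*log(2)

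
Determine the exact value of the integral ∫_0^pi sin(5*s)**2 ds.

pi/2

Use the identity sin^2(5*s) = (1 - cos(10*s))/2.
An antiderivative is F(s) = s/2 - sin(10*s)/20.
Then F(pi) - F(0) = (pi/2) - (0) = pi/2.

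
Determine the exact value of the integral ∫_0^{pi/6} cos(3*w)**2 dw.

pi/12

Use the identity cos^2(3*w) = (1 + cos(6*w))/2.
An antiderivative is F(w) = w/2 + sin(6*w)/12.
Then F(pi/6) - F(0) = (pi/12) - (0) = pi/12.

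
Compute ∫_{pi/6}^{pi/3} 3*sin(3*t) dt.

1

An antiderivative is F(t) = -cos(3*t).
Then F(pi/3) - F(pi/6) = (1) - (0) = 1.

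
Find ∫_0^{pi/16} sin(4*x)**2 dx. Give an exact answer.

Use the identity sin^2(4*x) = (1 - cos(8*x))/2.
An antiderivative is F(x) = x/2 - sin(8*x)/16.
Then F(pi/16) - F(0) = (-1/16 + pi/32) - (0) = -1/16 + pi/32.

-1/16 + pi/32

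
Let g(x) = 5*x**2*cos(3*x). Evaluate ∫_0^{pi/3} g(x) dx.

Integrate by parts twice (u = x^2, dv = 5*cos(3*x) dx).
An antiderivative is F(x) = 5*x**2*sin(3*x)/3 + 10*x*cos(3*x)/9 - 10*sin(3*x)/27.
Then F(pi/3) - F(0) = (-10*pi/27) - (0) = -10*pi/27.

-10*pi/27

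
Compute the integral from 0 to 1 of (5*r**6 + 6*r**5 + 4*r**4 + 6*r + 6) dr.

By the power rule, an antiderivative is F(r) = 5*r**7/7 + r**6 + 4*r**5/5 + 3*r**2 + 6*r.
Then F(1) - F(0) = (403/35) - (0) = 403/35.

403/35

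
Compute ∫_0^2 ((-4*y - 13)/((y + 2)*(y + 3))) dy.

Factor the denominator: y**2 + 5*y + 6 = (y + 3)(y + 2).
Partial fractions: (-4*y - 13)/((y + 2)*(y + 3)) = 1/(y + 3) - 5/(y + 2).
An antiderivative is F(y) = -5*log(y + 2) + log(y + 3).
Then F(2) - F(0) = (-10*log(2) + log(5)) - (log(3/32)) = log(5/96).

log(5/96)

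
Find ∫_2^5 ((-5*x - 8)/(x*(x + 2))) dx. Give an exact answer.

-4*log(5) - log(7) + 6*log(2)

Factor the denominator: x**2 + 2*x = (x + 2)x.
Partial fractions: (-5*x - 8)/(x*(x + 2)) = -1/(x + 2) - 4/x.
An antiderivative is F(x) = -4*log(x) - log(x + 2).
Then F(5) - F(2) = (-4*log(5) - log(7)) - (-log(64)) = -4*log(5) - log(7) + 6*log(2).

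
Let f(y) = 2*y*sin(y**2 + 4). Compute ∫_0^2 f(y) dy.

Let u = y**2 + 4, so du = 2*y dy. When y = 0, u = 4; when y = 2, u = 8.
The integral becomes ∫ sin(u) du from 4 to 8, with antiderivative -cos(u).
Back in y: F(y) = -cos(y**2 + 4).
Then F(2) - F(0) = (-cos(8)) - (-cos(4)) = cos(4) - cos(8).

cos(4) - cos(8)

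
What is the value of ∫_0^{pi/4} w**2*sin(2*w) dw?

Integrate by parts twice (u = w^2, dv = sin(2*w) dw).
An antiderivative is F(w) = -w**2*cos(2*w)/2 + w*sin(2*w)/2 + cos(2*w)/4.
Then F(pi/4) - F(0) = (pi/8) - (1/4) = -1/4 + pi/8.

-1/4 + pi/8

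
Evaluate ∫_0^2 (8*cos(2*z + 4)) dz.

Let u = 2*z + 4, so du = 2 dz. When z = 0, u = 4; when z = 2, u = 8.
The integral becomes 4·∫ cos(u) du from 4 to 8, with antiderivative 4*sin(u).
Back in z: F(z) = 4*sin(2*z + 4).
Then F(2) - F(0) = (4*sin(8)) - (4*sin(4)) = -4*sin(4) + 4*sin(8).

-4*sin(4) + 4*sin(8)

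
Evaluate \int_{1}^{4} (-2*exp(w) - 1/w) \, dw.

An antiderivative is F(w) = -2*exp(w) - log(w).
Then F(4) - F(1) = (-2*exp(4) - log(4)) - (-2*exp(1)) = -2*exp(4) - 2*log(2) + 2*exp(1).

-2*exp(4) - 2*log(2) + 2*exp(1)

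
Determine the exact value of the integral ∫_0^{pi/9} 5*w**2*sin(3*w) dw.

Integrate by parts twice (u = w^2, dv = 5*sin(3*w) dw).
An antiderivative is F(w) = -5*w**2*cos(3*w)/3 + 10*w*sin(3*w)/9 + 10*cos(3*w)/27.
Then F(pi/9) - F(0) = (-5*pi**2/486 + 5/27 + 5*sqrt(3)*pi/81) - (10/27) = -5/27 - 5*pi**2/486 + 5*sqrt(3)*pi/81.

-5/27 - 5*pi**2/486 + 5*sqrt(3)*pi/81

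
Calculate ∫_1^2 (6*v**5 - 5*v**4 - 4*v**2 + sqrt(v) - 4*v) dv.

By the power rule, an antiderivative is F(v) = v**6 - v**5 + 2*v**(3/2)/3 - 4*v**3/3 - 2*v**2.
Then F(2) - F(1) = (4*sqrt(2)/3 + 40/3) - (-8/3) = 4*sqrt(2)/3 + 16.

4*sqrt(2)/3 + 16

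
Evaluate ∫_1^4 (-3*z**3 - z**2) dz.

-849/4

By the power rule, an antiderivative is F(z) = -3*z**4/4 - z**3/3.
Then F(4) - F(1) = (-640/3) - (-13/12) = -849/4.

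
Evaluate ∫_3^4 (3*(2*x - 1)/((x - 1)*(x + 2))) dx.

Factor the denominator: x**2 + x - 2 = (x + 2)(x - 1).
Partial fractions: 3*(2*x - 1)/((x - 1)*(x + 2)) = 5/(x + 2) + 1/(x - 1).
An antiderivative is F(x) = log(x - 1) + 5*log(x + 2).
Then F(4) - F(3) = (5*log(2) + 6*log(3)) - (log(2) + 5*log(5)) = -5*log(5) + 4*log(2) + 6*log(3).

-5*log(5) + 4*log(2) + 6*log(3)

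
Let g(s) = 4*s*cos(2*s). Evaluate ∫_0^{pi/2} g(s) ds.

-2

Integrate by parts once (u = s, dv = 4*cos(2*s) ds).
An antiderivative is F(s) = 2*s*sin(2*s) + cos(2*s).
Then F(pi/2) - F(0) = (-1) - (1) = -2.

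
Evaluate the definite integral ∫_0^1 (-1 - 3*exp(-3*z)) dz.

-2 + exp(-3)

An antiderivative is F(z) = -z + exp(-3*z).
Then F(1) - F(0) = (-1 + exp(-3)) - (1) = -2 + exp(-3).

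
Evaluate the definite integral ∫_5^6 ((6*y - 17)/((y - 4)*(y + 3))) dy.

Factor the denominator: y**2 - y - 12 = (y + 3)(y - 4).
Partial fractions: (6*y - 17)/((y - 4)*(y + 3)) = 5/(y + 3) + 1/(y - 4).
An antiderivative is F(y) = log(y - 4) + 5*log(y + 3).
Then F(6) - F(5) = (log(2) + 10*log(3)) - (15*log(2)) = -14*log(2) + 10*log(3).

-14*log(2) + 10*log(3)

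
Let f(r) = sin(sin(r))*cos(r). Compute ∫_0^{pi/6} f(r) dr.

1 - cos(1/2)

Let u = sin(r), so du = cos(r) dr. When r = 0, u = 0; when r = pi/6, u = 1/2.
The integral becomes ∫ sin(u) du from 0 to 1/2, with antiderivative -cos(u).
Back in r: F(r) = -cos(sin(r)).
Then F(pi/6) - F(0) = (-cos(1/2)) - (-1) = 1 - cos(1/2).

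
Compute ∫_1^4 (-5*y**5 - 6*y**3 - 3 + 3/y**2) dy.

By the power rule, an antiderivative is F(y) = -5*y**6/6 - 3*y**4/2 - 3*y - 3/y.
Then F(4) - F(1) = (-45721/12) - (-25/3) = -15207/4.

-15207/4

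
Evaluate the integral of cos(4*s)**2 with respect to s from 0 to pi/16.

1/16 + pi/32

Use the identity cos^2(4*s) = (1 + cos(8*s))/2.
An antiderivative is F(s) = s/2 + sin(8*s)/16.
Then F(pi/16) - F(0) = (1/16 + pi/32) - (0) = 1/16 + pi/32.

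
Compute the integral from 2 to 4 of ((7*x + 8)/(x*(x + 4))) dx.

-5*log(3) + 12*log(2)

Factor the denominator: x**2 + 4*x = (x + 4)x.
Partial fractions: (7*x + 8)/(x*(x + 4)) = 5/(x + 4) + 2/x.
An antiderivative is F(x) = 2*log(x) + 5*log(x + 4).
Then F(4) - F(2) = (19*log(2)) - (7*log(2) + 5*log(3)) = -5*log(3) + 12*log(2).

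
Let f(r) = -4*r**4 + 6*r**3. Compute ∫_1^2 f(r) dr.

By the power rule, an antiderivative is F(r) = -4*r**5/5 + 3*r**4/2.
Then F(2) - F(1) = (-8/5) - (7/10) = -23/10.

-23/10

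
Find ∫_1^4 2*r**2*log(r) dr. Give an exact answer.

Integrate by parts once (u = ln r, dv = 2*r**2 dr).
An antiderivative is F(r) = 2*r**3*(3*log(r) - 1)/9.
Then F(4) - F(1) = (-128/9 + 256*log(2)/3) - (-2/9) = -14 + 256*log(2)/3.

-14 + 256*log(2)/3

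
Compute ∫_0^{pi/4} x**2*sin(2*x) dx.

-1/4 + pi/8

Integrate by parts twice (u = x^2, dv = sin(2*x) dx).
An antiderivative is F(x) = -x**2*cos(2*x)/2 + x*sin(2*x)/2 + cos(2*x)/4.
Then F(pi/4) - F(0) = (pi/8) - (1/4) = -1/4 + pi/8.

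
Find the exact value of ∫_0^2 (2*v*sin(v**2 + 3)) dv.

cos(3) - cos(7)

Let u = v**2 + 3, so du = 2*v dv. When v = 0, u = 3; when v = 2, u = 7.
The integral becomes ∫ sin(u) du from 3 to 7, with antiderivative -cos(u).
Back in v: F(v) = -cos(v**2 + 3).
Then F(2) - F(0) = (-cos(7)) - (-cos(3)) = cos(3) - cos(7).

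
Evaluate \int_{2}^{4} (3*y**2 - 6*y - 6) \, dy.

8

By the power rule, an antiderivative is F(y) = y**3 - 3*y**2 - 6*y.
Then F(4) - F(2) = (-8) - (-16) = 8.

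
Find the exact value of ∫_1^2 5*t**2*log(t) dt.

-35/9 + 40*log(2)/3

Integrate by parts once (u = ln t, dv = 5*t**2 dt).
An antiderivative is F(t) = 5*t**3*(3*log(t) - 1)/9.
Then F(2) - F(1) = (-40/9 + 40*log(2)/3) - (-5/9) = -35/9 + 40*log(2)/3.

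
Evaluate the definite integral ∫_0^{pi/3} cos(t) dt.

An antiderivative is F(t) = sin(t).
Then F(pi/3) - F(0) = (sqrt(3)/2) - (0) = sqrt(3)/2.

sqrt(3)/2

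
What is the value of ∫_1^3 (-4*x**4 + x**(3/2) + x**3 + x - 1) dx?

-172 + 18*sqrt(3)/5

By the power rule, an antiderivative is F(x) = 2*x**(5/2)/5 - 4*x**5/5 + x**4/4 + x**2/2 - x.
Then F(3) - F(1) = (-3453/20 + 18*sqrt(3)/5) - (-13/20) = -172 + 18*sqrt(3)/5.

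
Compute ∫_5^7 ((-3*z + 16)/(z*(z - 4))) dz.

Factor the denominator: z**2 - 4*z = z(z - 4).
Partial fractions: (-3*z + 16)/(z*(z - 4)) = -4/z + 1/(z - 4).
An antiderivative is F(z) = -4*log(z) + log(z - 4).
Then F(7) - F(5) = (-4*log(7) + log(3)) - (-4*log(5)) = -4*log(7) + log(3) + 4*log(5).

-4*log(7) + log(3) + 4*log(5)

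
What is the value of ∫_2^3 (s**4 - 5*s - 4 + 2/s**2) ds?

By the power rule, an antiderivative is F(s) = s**5/5 - 5*s**2/2 - 4*s - 2/s.
Then F(3) - F(2) = (403/30) - (-63/5) = 781/30.

781/30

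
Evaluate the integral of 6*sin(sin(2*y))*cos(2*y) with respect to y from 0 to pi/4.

3 - 3*cos(1)

Let u = sin(2*y), so du = 2*cos(2*y) dy. When y = 0, u = 0; when y = pi/4, u = 1.
The integral becomes 3·∫ sin(u) du from 0 to 1, with antiderivative -3*cos(u).
Back in y: F(y) = -3*cos(sin(2*y)).
Then F(pi/4) - F(0) = (-3*cos(1)) - (-3) = 3 - 3*cos(1).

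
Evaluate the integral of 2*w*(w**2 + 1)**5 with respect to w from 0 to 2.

2604

Let u = w**2 + 1, so du = 2*w dw. When w = 0, u = 1; when w = 2, u = 5.
The integral becomes ∫ u**5 du from 1 to 5, with antiderivative u**6/6.
Back in w: F(w) = (w**2 + 1)**6/6.
Then F(2) - F(0) = (15625/6) - (1/6) = 2604.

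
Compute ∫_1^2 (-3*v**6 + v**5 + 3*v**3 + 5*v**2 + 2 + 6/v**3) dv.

-352/21

By the power rule, an antiderivative is F(v) = -3*v**7/7 + v**6/6 + 3*v**4/4 + 5*v**3/3 + 2*v - 3/v**2.
Then F(2) - F(1) = (-437/28) - (97/84) = -352/21.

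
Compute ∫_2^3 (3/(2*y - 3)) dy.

3*log(3)/2

An antiderivative is F(y) = 3*log(2*y - 3)/2.
Then F(3) - F(2) = (3*log(3)/2) - (0) = 3*log(3)/2.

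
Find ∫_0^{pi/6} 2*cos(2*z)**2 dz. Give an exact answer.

Use the identity cos^2(2*z) = (1 + cos(4*z))/2.
An antiderivative is F(z) = z + sin(4*z)/4.
Then F(pi/6) - F(0) = (sqrt(3)/8 + pi/6) - (0) = sqrt(3)/8 + pi/6.

sqrt(3)/8 + pi/6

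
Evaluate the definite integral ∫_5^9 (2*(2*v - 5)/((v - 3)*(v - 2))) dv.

Factor the denominator: v**2 - 5*v + 6 = (v - 2)(v - 3).
Partial fractions: 2*(2*v - 5)/((v - 3)*(v - 2)) = 2/(v - 2) + 2/(v - 3).
An antiderivative is F(v) = 2*log(v - 3) + 2*log(v - 2).
Then F(9) - F(5) = (2*log(2) + 2*log(3) + 2*log(7)) - (log(36)) = log(49).

log(49)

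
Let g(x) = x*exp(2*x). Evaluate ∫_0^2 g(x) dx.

1/4 + 3*exp(4)/4

Integrate by parts once (u = x, dv = exp(2*x) dx).
An antiderivative is F(x) = (2*x - 1)*exp(2*x)/4.
Then F(2) - F(0) = (3*exp(4)/4) - (-1/4) = 1/4 + 3*exp(4)/4.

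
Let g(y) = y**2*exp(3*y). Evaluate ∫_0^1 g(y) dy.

-2/27 + 5*exp(3)/27

Integrate by parts twice (u = y^2, dv = exp(3*y) dy).
An antiderivative is F(y) = (9*y**2 - 6*y + 2)*exp(3*y)/27.
Then F(1) - F(0) = (5*exp(3)/27) - (2/27) = -2/27 + 5*exp(3)/27.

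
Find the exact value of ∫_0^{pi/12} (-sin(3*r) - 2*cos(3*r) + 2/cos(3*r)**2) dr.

An antiderivative is F(r) = -2*sin(3*r)/3 + cos(3*r)/3 + 2*tan(3*r)/3.
Then F(pi/12) - F(0) = (2/3 - sqrt(2)/6) - (1/3) = 1/3 - sqrt(2)/6.

1/3 - sqrt(2)/6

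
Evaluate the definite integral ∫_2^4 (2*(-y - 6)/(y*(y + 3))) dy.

Factor the denominator: y**2 + 3*y = (y + 3)y.
Partial fractions: 2*(-y - 6)/(y*(y + 3)) = 2/(y + 3) - 4/y.
An antiderivative is F(y) = -4*log(y) + 2*log(y + 3).
Then F(4) - F(2) = (-8*log(2) + 2*log(7)) - (log(25/16)) = -2*log(5) - 4*log(2) + 2*log(7).

-2*log(5) - 4*log(2) + 2*log(7)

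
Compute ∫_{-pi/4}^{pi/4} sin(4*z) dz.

0

An antiderivative is F(z) = -cos(4*z)/4.
Then F(pi/4) - F(-pi/4) = (1/4) - (1/4) = 0.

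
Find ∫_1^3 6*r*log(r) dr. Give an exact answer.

-12 + 27*log(3)

Integrate by parts once (u = ln r, dv = 6*r dr).
An antiderivative is F(r) = 3*r**2*(2*log(r) - 1)/2.
Then F(3) - F(1) = (-27/2 + 27*log(3)) - (-3/2) = -12 + 27*log(3).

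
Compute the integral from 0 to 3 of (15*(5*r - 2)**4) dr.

222795

Let u = 5*r - 2, so du = 5 dr. When r = 0, u = -2; when r = 3, u = 13.
The integral becomes 3·∫ u**4 du from -2 to 13, with antiderivative 3*u**5/5.
Back in r: F(r) = 3*(5*r - 2)**5/5.
Then F(3) - F(0) = (1113879/5) - (-96/5) = 222795.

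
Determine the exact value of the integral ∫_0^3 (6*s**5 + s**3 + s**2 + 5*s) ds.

By the power rule, an antiderivative is F(s) = s**6 + s**4/4 + s**3/3 + 5*s**2/2.
Then F(3) - F(0) = (3123/4) - (0) = 3123/4.

3123/4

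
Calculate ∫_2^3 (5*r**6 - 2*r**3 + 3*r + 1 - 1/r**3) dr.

By the power rule, an antiderivative is F(r) = 5*r**7/7 - r**4/2 + 3*r**2/2 + r + 1/(2*r**2).
Then F(3) - F(2) = (193813/126) - (5127/56) = 729109/504.

729109/504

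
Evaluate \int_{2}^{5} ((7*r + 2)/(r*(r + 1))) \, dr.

Factor the denominator: r**2 + r = (r + 1)r.
Partial fractions: (7*r + 2)/(r*(r + 1)) = 5/(r + 1) + 2/r.
An antiderivative is F(r) = 2*log(r) + 5*log(r + 1).
Then F(5) - F(2) = (2*log(5) + 5*log(2) + 5*log(3)) - (2*log(2) + 5*log(3)) = 3*log(2) + 2*log(5).

3*log(2) + 2*log(5)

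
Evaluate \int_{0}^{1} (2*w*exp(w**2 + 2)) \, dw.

-exp(2) + exp(3)

Let u = w**2 + 2, so du = 2*w dw. When w = 0, u = 2; when w = 1, u = 3.
The integral becomes ∫ exp(u) du from 2 to 3, with antiderivative exp(u).
Back in w: F(w) = exp(w**2 + 2).
Then F(1) - F(0) = (exp(3)) - (exp(2)) = -exp(2) + exp(3).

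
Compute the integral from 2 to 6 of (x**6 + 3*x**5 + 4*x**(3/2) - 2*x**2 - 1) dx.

-32*sqrt(2)/5 + 288*sqrt(6)/5 + 1325644/21

By the power rule, an antiderivative is F(x) = x**7/7 + x**6/2 + 8*x**(5/2)/5 - 2*x**3/3 - x.
Then F(6) - F(2) = (288*sqrt(6)/5 + 442182/7) - (32*sqrt(2)/5 + 902/21) = -32*sqrt(2)/5 + 288*sqrt(6)/5 + 1325644/21.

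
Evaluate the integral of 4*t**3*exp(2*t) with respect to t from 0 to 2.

3/2 + 17*exp(4)/2

Integrate by parts 3 times (u = t^3, dv = 4*exp(2*t) dt).
An antiderivative is F(t) = (4*t**3 - 6*t**2 + 6*t - 3)*exp(2*t)/2.
Then F(2) - F(0) = (17*exp(4)/2) - (-3/2) = 3/2 + 17*exp(4)/2.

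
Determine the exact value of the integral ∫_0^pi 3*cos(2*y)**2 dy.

Use the identity cos^2(2*y) = (1 + cos(4*y))/2.
An antiderivative is F(y) = 3*y/2 + 3*sin(4*y)/8.
Then F(pi) - F(0) = (3*pi/2) - (0) = 3*pi/2.

3*pi/2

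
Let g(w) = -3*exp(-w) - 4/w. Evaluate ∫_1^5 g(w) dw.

An antiderivative is F(w) = -4*log(w) + 3*exp(-w).
Then F(5) - F(1) = (-4*log(5) + 3*exp(-5)) - (3*exp(-1)) = -4*log(5) - 3*exp(-1) + 3*exp(-5).

-4*log(5) - 3*exp(-1) + 3*exp(-5)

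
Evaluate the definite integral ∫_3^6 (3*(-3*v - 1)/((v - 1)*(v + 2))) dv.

-11*log(2) + log(5)

Factor the denominator: v**2 + v - 2 = (v + 2)(v - 1).
Partial fractions: 3*(-3*v - 1)/((v - 1)*(v + 2)) = -5/(v + 2) - 4/(v - 1).
An antiderivative is F(v) = -4*log(v - 1) - 5*log(v + 2).
Then F(6) - F(3) = (-15*log(2) - 4*log(5)) - (-5*log(5) - 4*log(2)) = -11*log(2) + log(5).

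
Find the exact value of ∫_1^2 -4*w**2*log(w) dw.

Integrate by parts once (u = ln w, dv = -4*w**2 dw).
An antiderivative is F(w) = -4*w**3*(3*log(w) - 1)/9.
Then F(2) - F(1) = (32/9 - 32*log(2)/3) - (4/9) = 28/9 - 32*log(2)/3.

28/9 - 32*log(2)/3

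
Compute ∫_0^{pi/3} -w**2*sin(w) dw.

-sqrt(3)*pi/3 + pi**2/18 + 1

Integrate by parts twice (u = w^2, dv = -sin(w) dw).
An antiderivative is F(w) = w**2*cos(w) - 2*w*sin(w) - 2*cos(w).
Then F(pi/3) - F(0) = (-sqrt(3)*pi/3 - 1 + pi**2/18) - (-2) = -sqrt(3)*pi/3 + pi**2/18 + 1.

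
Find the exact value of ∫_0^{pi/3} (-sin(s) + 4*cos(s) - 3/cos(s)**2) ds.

An antiderivative is F(s) = 4*sin(s) + cos(s) - 3*tan(s).
Then F(pi/3) - F(0) = (1/2 - sqrt(3)) - (1) = -sqrt(3) - 1/2.

-sqrt(3) - 1/2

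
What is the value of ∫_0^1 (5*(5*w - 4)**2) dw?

65/3

Let u = 5*w - 4, so du = 5 dw. When w = 0, u = -4; when w = 1, u = 1.
The integral becomes ∫ u**2 du from -4 to 1, with antiderivative u**3/3.
Back in w: F(w) = (5*w - 4)**3/3.
Then F(1) - F(0) = (1/3) - (-64/3) = 65/3.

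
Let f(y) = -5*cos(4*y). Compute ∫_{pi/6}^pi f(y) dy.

5*sqrt(3)/8

An antiderivative is F(y) = -5*sin(4*y)/4.
Then F(pi) - F(pi/6) = (0) - (-5*sqrt(3)/8) = 5*sqrt(3)/8.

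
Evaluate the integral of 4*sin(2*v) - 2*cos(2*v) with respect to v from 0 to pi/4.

1

An antiderivative is F(v) = -sin(2*v) - 2*cos(2*v).
Then F(pi/4) - F(0) = (-1) - (-2) = 1.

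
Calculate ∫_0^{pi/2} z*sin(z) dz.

1

Integrate by parts once (u = z, dv = sin(z) dz).
An antiderivative is F(z) = -z*cos(z) + sin(z).
Then F(pi/2) - F(0) = (1) - (0) = 1.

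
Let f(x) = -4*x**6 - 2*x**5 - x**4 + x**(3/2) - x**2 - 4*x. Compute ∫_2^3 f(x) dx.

By the power rule, an antiderivative is F(x) = -4*x**7/7 - x**6/3 + 2*x**(5/2)/5 - x**5/5 - x**3/3 - 2*x**2.
Then F(3) - F(2) = (-54891/35 + 18*sqrt(3)/5) - (-3904/35 + 8*sqrt(2)/5) = -50987/35 - 8*sqrt(2)/5 + 18*sqrt(3)/5.

-50987/35 - 8*sqrt(2)/5 + 18*sqrt(3)/5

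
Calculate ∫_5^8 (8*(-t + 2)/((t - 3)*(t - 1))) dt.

-4*log(7) - 4*log(5) + 12*log(2)

Factor the denominator: t**2 - 4*t + 3 = (t - 1)(t - 3).
Partial fractions: 8*(-t + 2)/((t - 3)*(t - 1)) = -4/(t - 1) - 4/(t - 3).
An antiderivative is F(t) = -4*log(t - 3) - 4*log(t - 1).
Then F(8) - F(5) = (-4*log(7) - 4*log(5)) - (-12*log(2)) = -4*log(7) - 4*log(5) + 12*log(2).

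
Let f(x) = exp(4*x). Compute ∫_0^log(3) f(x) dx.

Let u = exp(x), so du = exp(x) dx. When x = 0, u = 1; when x = log(3), u = 3.
The integral becomes ∫ u**3 du from 1 to 3, with antiderivative u**4/4.
Back in x: F(x) = exp(4*x)/4.
Then F(log(3)) - F(0) = (81/4) - (1/4) = 20.

20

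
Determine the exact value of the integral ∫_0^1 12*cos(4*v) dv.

3*sin(4)

Let u = 4*v, so du = 4 dv. When v = 0, u = 0; when v = 1, u = 4.
The integral becomes 3·∫ cos(u) du from 0 to 4, with antiderivative 3*sin(u).
Back in v: F(v) = 3*sin(4*v).
Then F(1) - F(0) = (3*sin(4)) - (0) = 3*sin(4).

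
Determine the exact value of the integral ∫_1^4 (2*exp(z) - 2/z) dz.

An antiderivative is F(z) = 2*exp(z) - 2*log(z).
Then F(4) - F(1) = (-2*log(4) + 2*exp(4)) - (2*exp(1)) = -2*exp(1) - 2*log(4) + 2*exp(4).

-2*exp(1) - 2*log(4) + 2*exp(4)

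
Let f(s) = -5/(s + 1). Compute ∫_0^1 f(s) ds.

An antiderivative is F(s) = -5*log(s + 1).
Then F(1) - F(0) = (-log(32)) - (0) = -log(32).

-log(32)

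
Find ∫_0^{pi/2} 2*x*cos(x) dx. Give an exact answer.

Integrate by parts once (u = x, dv = 2*cos(x) dx).
An antiderivative is F(x) = 2*x*sin(x) + 2*cos(x).
Then F(pi/2) - F(0) = (pi) - (2) = -2 + pi.

-2 + pi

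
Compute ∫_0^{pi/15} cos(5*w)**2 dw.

Use the identity cos^2(5*w) = (1 + cos(10*w))/2.
An antiderivative is F(w) = w/2 + sin(10*w)/20.
Then F(pi/15) - F(0) = (sqrt(3)/40 + pi/30) - (0) = sqrt(3)/40 + pi/30.

sqrt(3)/40 + pi/30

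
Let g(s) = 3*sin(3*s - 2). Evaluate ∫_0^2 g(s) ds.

cos(2) - cos(4)

Let u = 3*s - 2, so du = 3 ds. When s = 0, u = -2; when s = 2, u = 4.
The integral becomes ∫ sin(u) du from -2 to 4, with antiderivative -cos(u).
Back in s: F(s) = -cos(3*s - 2).
Then F(2) - F(0) = (-cos(4)) - (-cos(2)) = cos(2) - cos(4).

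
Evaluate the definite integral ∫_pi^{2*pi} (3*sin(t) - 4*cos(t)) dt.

An antiderivative is F(t) = -4*sin(t) - 3*cos(t).
Then F(2*pi) - F(pi) = (-3) - (3) = -6.

-6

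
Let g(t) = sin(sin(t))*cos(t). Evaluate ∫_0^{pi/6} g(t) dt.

Let u = sin(t), so du = cos(t) dt. When t = 0, u = 0; when t = pi/6, u = 1/2.
The integral becomes ∫ sin(u) du from 0 to 1/2, with antiderivative -cos(u).
Back in t: F(t) = -cos(sin(t)).
Then F(pi/6) - F(0) = (-cos(1/2)) - (-1) = 1 - cos(1/2).

1 - cos(1/2)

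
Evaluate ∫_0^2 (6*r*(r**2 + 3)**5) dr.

58460

Let u = r**2 + 3, so du = 2*r dr. When r = 0, u = 3; when r = 2, u = 7.
The integral becomes 3·∫ u**5 du from 3 to 7, with antiderivative u**6/2.
Back in r: F(r) = (r**2 + 3)**6/2.
Then F(2) - F(0) = (117649/2) - (729/2) = 58460.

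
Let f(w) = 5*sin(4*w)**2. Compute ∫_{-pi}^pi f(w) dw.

5*pi

Use the identity sin^2(4*w) = (1 - cos(8*w))/2.
An antiderivative is F(w) = 5*w/2 - 5*sin(8*w)/16.
Then F(pi) - F(-pi) = (5*pi/2) - (-5*pi/2) = 5*pi.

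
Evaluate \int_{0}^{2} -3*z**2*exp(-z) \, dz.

-6 + 30*exp(-2)

Integrate by parts twice (u = z^2, dv = -3*exp(-z) dz).
An antiderivative is F(z) = (3*z**2 + 6*z + 6)*exp(-z).
Then F(2) - F(0) = (30*exp(-2)) - (6) = -6 + 30*exp(-2).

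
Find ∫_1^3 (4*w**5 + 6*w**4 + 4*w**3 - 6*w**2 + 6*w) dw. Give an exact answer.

12416/15

By the power rule, an antiderivative is F(w) = 2*w**6/3 + 6*w**5/5 + w**4 - 2*w**3 + 3*w**2.
Then F(3) - F(1) = (4158/5) - (58/15) = 12416/15.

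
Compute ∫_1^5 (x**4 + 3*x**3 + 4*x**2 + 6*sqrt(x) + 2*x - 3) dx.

20*sqrt(5) + 18992/15

By the power rule, an antiderivative is F(x) = x**5/5 + 3*x**4/4 + 4*x**(3/2) + 4*x**3/3 + x**2 - 3*x.
Then F(5) - F(1) = (20*sqrt(5) + 15245/12) - (257/60) = 20*sqrt(5) + 18992/15.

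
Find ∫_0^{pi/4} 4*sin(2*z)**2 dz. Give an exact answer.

pi/2

Use the identity sin^2(2*z) = (1 - cos(4*z))/2.
An antiderivative is F(z) = 2*z - sin(4*z)/2.
Then F(pi/4) - F(0) = (pi/2) - (0) = pi/2.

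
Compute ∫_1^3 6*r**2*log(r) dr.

Integrate by parts once (u = ln r, dv = 6*r**2 dr).
An antiderivative is F(r) = 2*r**3*(3*log(r) - 1)/3.
Then F(3) - F(1) = (-18 + 54*log(3)) - (-2/3) = -52/3 + 54*log(3).

-52/3 + 54*log(3)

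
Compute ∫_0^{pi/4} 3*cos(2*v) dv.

An antiderivative is F(v) = 3*sin(2*v)/2.
Then F(pi/4) - F(0) = (3/2) - (0) = 3/2.

3/2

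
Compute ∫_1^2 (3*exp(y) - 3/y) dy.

An antiderivative is F(y) = 3*exp(y) - 3*log(y).
Then F(2) - F(1) = (-3*log(2) + 3*exp(2)) - (3*exp(1)) = -3*exp(1) - 3*log(2) + 3*exp(2).

-3*exp(1) - 3*log(2) + 3*exp(2)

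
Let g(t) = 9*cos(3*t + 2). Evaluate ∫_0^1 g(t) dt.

Let u = 3*t + 2, so du = 3 dt. When t = 0, u = 2; when t = 1, u = 5.
The integral becomes 3·∫ cos(u) du from 2 to 5, with antiderivative 3*sin(u).
Back in t: F(t) = 3*sin(3*t + 2).
Then F(1) - F(0) = (3*sin(5)) - (3*sin(2)) = 3*sin(5) - 3*sin(2).

3*sin(5) - 3*sin(2)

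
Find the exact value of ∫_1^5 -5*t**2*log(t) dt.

620/9 - 625*log(5)/3

Integrate by parts once (u = ln t, dv = -5*t**2 dt).
An antiderivative is F(t) = -5*t**3*(3*log(t) - 1)/9.
Then F(5) - F(1) = (625/9 - 625*log(5)/3) - (5/9) = 620/9 - 625*log(5)/3.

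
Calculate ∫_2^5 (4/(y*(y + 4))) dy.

log(5/3)

Factor the denominator: y**2 + 4*y = (y + 4)y.
Partial fractions: 4/(y*(y + 4)) = -1/(y + 4) + 1/y.
An antiderivative is F(y) = log(y) - log(y + 4).
Then F(5) - F(2) = (log(5/9)) - (-log(3)) = log(5/3).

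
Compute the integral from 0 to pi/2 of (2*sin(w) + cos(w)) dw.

An antiderivative is F(w) = sin(w) - 2*cos(w).
Then F(pi/2) - F(0) = (1) - (-2) = 3.

3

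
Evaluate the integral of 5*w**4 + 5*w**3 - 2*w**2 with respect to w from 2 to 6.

27616/3

By the power rule, an antiderivative is F(w) = w**5 + 5*w**4/4 - 2*w**3/3.
Then F(6) - F(2) = (9252) - (140/3) = 27616/3.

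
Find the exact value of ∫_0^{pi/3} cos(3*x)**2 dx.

Use the identity cos^2(3*x) = (1 + cos(6*x))/2.
An antiderivative is F(x) = x/2 + sin(6*x)/12.
Then F(pi/3) - F(0) = (pi/6) - (0) = pi/6.

pi/6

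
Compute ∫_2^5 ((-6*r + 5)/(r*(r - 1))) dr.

Factor the denominator: r**2 - r = r(r - 1).
Partial fractions: (-6*r + 5)/(r*(r - 1)) = -5/r - 1/(r - 1).
An antiderivative is F(r) = -5*log(r) - log(r - 1).
Then F(5) - F(2) = (-5*log(5) - 2*log(2)) - (-log(32)) = -5*log(5) + 3*log(2).

-5*log(5) + 3*log(2)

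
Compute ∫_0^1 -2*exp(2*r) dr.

An antiderivative is F(r) = -exp(2*r).
Then F(1) - F(0) = (-exp(2)) - (-1) = 1 - exp(2).

1 - exp(2)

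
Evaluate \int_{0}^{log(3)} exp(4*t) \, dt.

Let u = exp(t), so du = exp(t) dt. When t = 0, u = 1; when t = log(3), u = 3.
The integral becomes ∫ u**3 du from 1 to 3, with antiderivative u**4/4.
Back in t: F(t) = exp(4*t)/4.
Then F(log(3)) - F(0) = (81/4) - (1/4) = 20.

20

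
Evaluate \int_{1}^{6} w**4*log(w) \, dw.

-311 + 7776*log(6)/5

Integrate by parts once (u = ln w, dv = w**4 dw).
An antiderivative is F(w) = w**5*(5*log(w) - 1)/25.
Then F(6) - F(1) = (-7776/25 + 7776*log(6)/5) - (-1/25) = -311 + 7776*log(6)/5.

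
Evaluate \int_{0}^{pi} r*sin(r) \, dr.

Integrate by parts once (u = r, dv = sin(r) dr).
An antiderivative is F(r) = -r*cos(r) + sin(r).
Then F(pi) - F(0) = (pi) - (0) = pi.

pi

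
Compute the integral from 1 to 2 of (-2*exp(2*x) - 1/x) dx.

-exp(4) - log(2) + exp(2)

An antiderivative is F(x) = -exp(2*x) - log(x).
Then F(2) - F(1) = (-exp(4) - log(2)) - (-exp(2)) = -exp(4) - log(2) + exp(2).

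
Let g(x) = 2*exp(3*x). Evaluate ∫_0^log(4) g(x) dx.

Let u = exp(x), so du = exp(x) dx. When x = 0, u = 1; when x = log(4), u = 4.
The integral becomes 2·∫ u**2 du from 1 to 4, with antiderivative 2*u**3/3.
Back in x: F(x) = 2*exp(3*x)/3.
Then F(log(4)) - F(0) = (128/3) - (2/3) = 42.

42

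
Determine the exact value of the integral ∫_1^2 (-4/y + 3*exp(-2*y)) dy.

An antiderivative is F(y) = -4*log(y) - 3*exp(-2*y)/2.
Then F(2) - F(1) = (-4*log(2) - 3*exp(-4)/2) - (-3*exp(-2)/2) = -4*log(2) - 3*exp(-4)/2 + 3*exp(-2)/2.

-4*log(2) - 3*exp(-4)/2 + 3*exp(-2)/2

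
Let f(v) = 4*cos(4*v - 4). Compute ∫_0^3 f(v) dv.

Let u = 4*v - 4, so du = 4 dv. When v = 0, u = -4; when v = 3, u = 8.
The integral becomes ∫ cos(u) du from -4 to 8, with antiderivative sin(u).
Back in v: F(v) = sin(4*v - 4).
Then F(3) - F(0) = (sin(8)) - (-sin(4)) = sin(4) + sin(8).

sin(4) + sin(8)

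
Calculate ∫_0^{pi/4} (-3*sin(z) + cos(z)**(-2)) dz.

-2 + 3*sqrt(2)/2

An antiderivative is F(z) = 3*cos(z) + tan(z).
Then F(pi/4) - F(0) = (1 + 3*sqrt(2)/2) - (3) = -2 + 3*sqrt(2)/2.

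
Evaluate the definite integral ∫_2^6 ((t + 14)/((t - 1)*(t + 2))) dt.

Factor the denominator: t**2 + t - 2 = (t + 2)(t - 1).
Partial fractions: (t + 14)/((t - 1)*(t + 2)) = -4/(t + 2) + 5/(t - 1).
An antiderivative is F(t) = 5*log(t - 1) - 4*log(t + 2).
Then F(6) - F(2) = (-12*log(2) + 5*log(5)) - (-8*log(2)) = -4*log(2) + 5*log(5).

-4*log(2) + 5*log(5)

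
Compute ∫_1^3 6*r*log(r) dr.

Integrate by parts once (u = ln r, dv = 6*r dr).
An antiderivative is F(r) = 3*r**2*(2*log(r) - 1)/2.
Then F(3) - F(1) = (-27/2 + 27*log(3)) - (-3/2) = -12 + 27*log(3).

-12 + 27*log(3)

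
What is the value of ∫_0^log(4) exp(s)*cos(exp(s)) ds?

-sin(1) + sin(4)

Let u = exp(s), so du = exp(s) ds. When s = 0, u = 1; when s = log(4), u = 4.
The integral becomes ∫ cos(u) du from 1 to 4, with antiderivative sin(u).
Back in s: F(s) = sin(exp(s)).
Then F(log(4)) - F(0) = (sin(4)) - (sin(1)) = -sin(1) + sin(4).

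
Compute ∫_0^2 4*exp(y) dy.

-4 + 4*exp(2)

An antiderivative is F(y) = 4*exp(y).
Then F(2) - F(0) = (4*exp(2)) - (4) = -4 + 4*exp(2).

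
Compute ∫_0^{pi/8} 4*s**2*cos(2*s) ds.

sqrt(2)*(-32 + pi**2 + 8*pi)/64

Integrate by parts twice (u = s^2, dv = 4*cos(2*s) ds).
An antiderivative is F(s) = 2*s**2*sin(2*s) + 2*s*cos(2*s) - sin(2*s).
Then F(pi/8) - F(0) = (sqrt(2)*(-32 + pi**2 + 8*pi)/64) - (0) = sqrt(2)*(-32 + pi**2 + 8*pi)/64.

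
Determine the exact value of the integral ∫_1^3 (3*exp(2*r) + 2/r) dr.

An antiderivative is F(r) = 3*exp(2*r)/2 + 2*log(r).
Then F(3) - F(1) = (log(9) + 3*exp(6)/2) - (3*exp(2)/2) = -3*exp(2)/2 + log(9) + 3*exp(6)/2.

-3*exp(2)/2 + log(9) + 3*exp(6)/2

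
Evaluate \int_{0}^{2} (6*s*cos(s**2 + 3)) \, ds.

-3*sin(3) + 3*sin(7)

Let u = s**2 + 3, so du = 2*s ds. When s = 0, u = 3; when s = 2, u = 7.
The integral becomes 3·∫ cos(u) du from 3 to 7, with antiderivative 3*sin(u).
Back in s: F(s) = 3*sin(s**2 + 3).
Then F(2) - F(0) = (3*sin(7)) - (3*sin(3)) = -3*sin(3) + 3*sin(7).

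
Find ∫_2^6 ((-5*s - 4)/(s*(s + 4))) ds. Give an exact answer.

-4*log(5) + 3*log(3)

Factor the denominator: s**2 + 4*s = (s + 4)s.
Partial fractions: (-5*s - 4)/(s*(s + 4)) = -4/(s + 4) - 1/s.
An antiderivative is F(s) = -log(s) - 4*log(s + 4).
Then F(6) - F(2) = (-4*log(5) - 5*log(2) - log(3)) - (-4*log(3) - 5*log(2)) = -4*log(5) + 3*log(3).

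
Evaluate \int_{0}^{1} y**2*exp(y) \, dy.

-2 + E

Integrate by parts twice (u = y^2, dv = exp(y) dy).
An antiderivative is F(y) = (y**2 - 2*y + 2)*exp(y).
Then F(1) - F(0) = (E) - (2) = -2 + E.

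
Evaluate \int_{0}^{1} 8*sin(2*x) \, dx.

4 - 4*cos(2)

Let u = 2*x, so du = 2 dx. When x = 0, u = 0; when x = 1, u = 2.
The integral becomes 4·∫ sin(u) du from 0 to 2, with antiderivative -4*cos(u).
Back in x: F(x) = -4*cos(2*x).
Then F(1) - F(0) = (-4*cos(2)) - (-4) = 4 - 4*cos(2).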